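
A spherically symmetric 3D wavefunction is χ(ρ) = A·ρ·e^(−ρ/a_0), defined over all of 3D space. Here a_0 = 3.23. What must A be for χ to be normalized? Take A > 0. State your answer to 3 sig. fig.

Require ∫ |χ|² 4πρ² dρ = 1 over the whole domain.
The angular integral contributes 4π, leaving ∫₀^∞ ρ²|χ|² dρ.
With ∫₀^∞ ρ^4 e^(−αρ) dρ = 4!/α^5, ∫|χ|² 4πρ² dρ = A²·(3·π·a_0^5).
Plugging in a_0 = 3.23 yields A = 0.01737.

A ≈ 0.0174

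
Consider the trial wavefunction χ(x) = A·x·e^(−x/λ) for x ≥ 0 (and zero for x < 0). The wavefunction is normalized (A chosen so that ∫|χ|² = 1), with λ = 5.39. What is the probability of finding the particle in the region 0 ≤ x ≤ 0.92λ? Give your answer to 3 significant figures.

|χ|² is the probability density, so P = ∫_{0}^{0.92λ} |χ|² dx.
The normalization integral ∫|χ|²dx over the whole domain equals λ^3/4·A², and A² cancels in the ratio.
Substituting u = x/λ, A² and the length scale cancel in the ratio: P = ∫_{0}^{0.92} u^2·e^(-2·u) du / ∫_{0}^{∞} u^2·e^(-2·u) du.
Using ∫ u^2·e^(-2·u) du = -(2·u^2 + 2·u + 1)·e^(-2·u)/4, the numerator is 1/4 - 2833·e^(-46/25)/2500 and the denominator is 1/4.
This works out to P = 0.2801.

P ≈ 0.280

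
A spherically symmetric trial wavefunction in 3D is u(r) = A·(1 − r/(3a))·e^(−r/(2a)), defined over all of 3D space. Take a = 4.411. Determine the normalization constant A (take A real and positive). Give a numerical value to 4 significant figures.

We need A² ∫|f|² 4πr² dr = 1, taking the integral from 0 to ∞.
Using ∫₀^∞ rⁿ e^(−αr) dr = n!/αⁿ⁺¹, ∫|u|² 4πr² dr = A²·(8·π·a^3/3).
So A² = (8·π·a^3/3)^(−1).
With a = 4.411: A² = 0.0013908 and A = 0.037294.

A ≈ 0.03729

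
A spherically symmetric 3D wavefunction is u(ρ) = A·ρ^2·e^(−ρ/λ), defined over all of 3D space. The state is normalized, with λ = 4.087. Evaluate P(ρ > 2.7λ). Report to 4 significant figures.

With dV = 4πρ²dρ, the probability is ∫|u|² dV over ρ > 2.7λ.
The full normalization integral is A²·[45·π·λ^7/2] = 1, fixing A².
In terms of t = ρ/λ (A², 4π and the length scale all cancel between numerator and denominator), P = [∫_{2.7}^{∞} t^6·e^(-2·t) dt] / [∫_{0}^{∞} t^6·e^(-2·t) dt].
An antiderivative of t^6·e^(-2·t) is -(4·t^6 + 12·t^5 + 30·t^4 + 60·t^3 + 90·t^2 + 90·t + 45)·e^(-2·t)/8; evaluating from 2.7 to ∞ gives ≈ 3.94690, while the full integral is 45/8.
This evaluates to P = 0.70167.

P ≈ 0.7017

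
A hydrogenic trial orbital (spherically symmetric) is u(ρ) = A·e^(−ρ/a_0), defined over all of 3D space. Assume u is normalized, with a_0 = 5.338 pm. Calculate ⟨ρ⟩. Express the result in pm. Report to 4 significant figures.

⟨ρ⟩ = ∫ ρ |u|² 4πρ² dρ over the full domain.
Evaluating both integrals, ⟨ρ⟩ = 3·a_0/2.
With a_0 = 5.338, ⟨ρ⟩ = 8.0070.

⟨ρ⟩ ≈ 8.007 pm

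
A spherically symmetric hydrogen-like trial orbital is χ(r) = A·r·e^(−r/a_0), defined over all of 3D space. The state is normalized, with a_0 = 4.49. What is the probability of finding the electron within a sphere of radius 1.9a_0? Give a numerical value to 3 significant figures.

P = ∫ |χ|² 4πr² dr over r ≤ 1.9a_0.
A² is fixed by ∫₀^∞ 4πr²|χ|² dr = 1, i.e. A² = (3·π·a_0^5)^(−1).
Let u = r/a_0; then A², 4π and the length scale all cancel, so P = ∫_{0}^{1.9} u^4·e^(-2·u) du ÷ ∫_{0}^{∞} u^4·e^(-2·u) du.
Using ∫ u^4·e^(-2·u) du = -(u^4/2 + u^3 + 3·u^2/2 + 3·u/2 + 3/4)·e^(-2·u), the numerator is ≈ 0.24912 and the denominator is 3/4.
This evaluates to P = 0.3322.

P ≈ 0.332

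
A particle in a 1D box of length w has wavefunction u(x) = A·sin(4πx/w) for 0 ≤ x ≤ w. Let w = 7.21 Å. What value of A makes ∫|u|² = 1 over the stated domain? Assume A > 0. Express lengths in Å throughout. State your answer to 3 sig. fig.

We need A² ∫|f|² dx = 1, taking the integral from 0 to w.
The integral (without the A² prefactor) comes out to w/2.
Setting this equal to 1 gives A² = 1/(w/2).
Plugging in w = 7.21 yields A = 0.5267.

A ≈ 0.527 Å^(-1/2)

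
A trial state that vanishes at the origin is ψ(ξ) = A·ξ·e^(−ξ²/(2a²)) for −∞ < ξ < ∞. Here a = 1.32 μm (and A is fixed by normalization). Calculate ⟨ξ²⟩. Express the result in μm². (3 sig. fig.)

⟨ξ²⟩ = ∫ ξ^2 |ψ|² dξ over the full domain.
Since the A² factors cancel between numerator and denominator, ⟨ξ²⟩ = 3·a^2/2.
With a = 1.32, ⟨ξ^2⟩ = 2.614.

⟨ξ^2⟩ ≈ 2.61 μm^2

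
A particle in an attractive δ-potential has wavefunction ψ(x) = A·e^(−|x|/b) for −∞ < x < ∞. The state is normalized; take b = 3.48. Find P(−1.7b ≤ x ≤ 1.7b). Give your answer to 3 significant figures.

P ≈ 0.967

The probability is P = ∫ |ψ|² dx over [−1.7b, 1.7b].
The normalization integral ∫|ψ|²dx over the whole domain equals b·A², and A² cancels in the ratio.
By symmetry take twice the x ≥ 0 contribution in numerator and denominator; the 2's cancel. In terms of u = x/b (A² and the length scale cancel between numerator and denominator), P = [∫_{0}^{1.7} e^(-2·u) du] / [∫_{0}^{∞} e^(-2·u) du].
An antiderivative of e^(-2·u) is -e^(-2·u)/2; evaluating from 0 to 1.7 gives 1/2 - e^(-17/5)/2, while the full integral is 1/2.
Taking the ratio, P = 0.9666.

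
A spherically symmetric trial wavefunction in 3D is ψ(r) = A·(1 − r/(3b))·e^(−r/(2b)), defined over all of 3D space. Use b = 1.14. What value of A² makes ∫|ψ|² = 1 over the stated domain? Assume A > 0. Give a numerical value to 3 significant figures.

Require ∫ |ψ|² 4πr² dr = 1 over the whole domain.
The angular integral contributes 4π, leaving ∫₀^∞ r²|ψ|² dr.
With ψ = A·(1 − r/(3b))·e^(−r/(2b)), the integral evaluates to A²·[8·π·b^3/3].
Plugging in b = 1.14 yields A = 0.2838.

A^2 ≈ 0.0806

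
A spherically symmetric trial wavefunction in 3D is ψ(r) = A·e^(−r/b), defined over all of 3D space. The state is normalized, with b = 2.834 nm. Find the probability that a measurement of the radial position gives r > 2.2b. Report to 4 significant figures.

With dV = 4πr²dr, the probability is ∫|ψ|² dV over r > 2.2b.
Normalization gives A² = 1/(π·b^3).
In terms of u = r/b (A², 4π and the length scale all cancel between numerator and denominator), P = [∫_{2.2}^{∞} u^2·e^(-2·u) du] / [∫_{0}^{∞} u^2·e^(-2·u) du].
With ∫ u^2·e^(-2·u) du = -(2·u^2 + 2·u + 1)·e^(-2·u)/4 + C, the region integral is 377·e^(-22/5)/100 and the full one is 1/4.
Taking the ratio yields P = 0.18514.

P ≈ 0.1851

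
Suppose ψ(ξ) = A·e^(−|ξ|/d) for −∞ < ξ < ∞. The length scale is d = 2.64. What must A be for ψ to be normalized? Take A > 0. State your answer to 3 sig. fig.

The normalization condition is ∫|ψ|² dξ = 1 from −∞ to ∞.
Carrying out the integral gives A² · d.
Setting this equal to 1 gives A² = 1/(d).
Substituting d = 2.64 gives A² = 0.3788, so A = 0.6155.

A ≈ 0.615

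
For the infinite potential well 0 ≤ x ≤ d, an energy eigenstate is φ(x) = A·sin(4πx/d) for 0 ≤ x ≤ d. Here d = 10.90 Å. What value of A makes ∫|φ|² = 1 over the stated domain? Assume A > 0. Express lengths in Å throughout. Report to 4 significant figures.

A ≈ 0.4284 Å^(-1/2)

Require ∫ |φ|² dx = 1 over the whole domain.
Using sin²θ = (1 − cos 2θ)/2, ∫|φ|² dx = A²·(d/2).
Plugging in d = 10.90 yields A = 0.42835.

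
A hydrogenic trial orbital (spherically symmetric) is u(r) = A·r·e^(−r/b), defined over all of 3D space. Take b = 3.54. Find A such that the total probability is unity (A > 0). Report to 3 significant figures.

A ≈ 0.0138

We need A² ∫|f|² 4πr² dr = 1, taking the integral from 0 to ∞.
In 3D with spherical symmetry the volume element is 4πr² dr.
∫|u|² 4πr² dr = A²·(3·π·b^5).
So A² = (3·π·b^5)^(−1).
Substituting b = 3.54 gives A² = 0.0001909, so A = 0.01382.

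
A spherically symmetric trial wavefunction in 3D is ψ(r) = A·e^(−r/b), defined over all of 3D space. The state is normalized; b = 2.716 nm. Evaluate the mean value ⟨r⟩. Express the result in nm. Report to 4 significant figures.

⟨r⟩ ≈ 4.074 nm

By definition ⟨r⟩ = ∫ r |ψ(r)|² 4πr² dr.
Recall ∫₀^∞ r^m e^(−r/β) dr = m!·β^(m+1), since the A² factors cancel between numerator and denominator, ⟨r⟩ = 3·b/2.
Putting b = 2.716 gives 4.0740.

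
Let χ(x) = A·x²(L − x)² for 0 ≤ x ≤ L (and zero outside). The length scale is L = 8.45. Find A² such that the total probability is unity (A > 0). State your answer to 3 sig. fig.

Normalization requires ∫|χ|² dx = 1, integrated from 0 to L.
The integral (without the A² prefactor) comes out to L^9/630.
Hence A² = 1/[L^9/630].
Substituting L = 8.45 gives A² = 0.000002868, so A = 0.001694.

A^2 ≈ 0.00000287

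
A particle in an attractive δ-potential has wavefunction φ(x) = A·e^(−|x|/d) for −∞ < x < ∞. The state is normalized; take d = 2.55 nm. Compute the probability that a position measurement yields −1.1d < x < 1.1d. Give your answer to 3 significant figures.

|φ|² is the probability density, so P = ∫_{−1.1d}^{1.1d} |φ|² dx.
With A² fixed by ∫|φ|² = 1, i.e. A² = (d)^(−1), substitute and integrate.
Both integrals are even about x = 0, so only the x ≥ 0 halves are needed (the factors of 2 cancel). In terms of u = x/d (A² and the length scale cancel between numerator and denominator), P = [∫_{0}^{1.1} e^(-2·u) du] / [∫_{0}^{∞} e^(-2·u) du].
With ∫ e^(-2·u) du = -e^(-2·u)/2 + C, the region integral is 1/2 - e^(-11/5)/2 and the full one is 1/2.
Evaluating gives P = 0.8892.

P ≈ 0.889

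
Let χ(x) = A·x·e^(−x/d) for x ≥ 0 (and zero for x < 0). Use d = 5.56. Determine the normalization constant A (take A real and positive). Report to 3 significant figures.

A ≈ 0.153

We need A² ∫|f|² dx = 1, taking the integral from 0 to ∞.
Using ∫₀^∞ xⁿ e^(−αx) dx = n!/αⁿ⁺¹, the integral (without the A² prefactor) comes out to d^3/4.
Setting this equal to 1 gives A² = 1/(d^3/4).
Plugging in d = 5.56 yields A = 0.1526.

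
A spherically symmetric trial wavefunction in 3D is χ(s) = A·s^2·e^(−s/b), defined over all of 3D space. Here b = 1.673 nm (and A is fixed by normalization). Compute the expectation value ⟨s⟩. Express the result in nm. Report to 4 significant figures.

By definition ⟨s⟩ = ∫ s |χ(s)|² 4πs² ds.
Using ∫₀^∞ sⁿ e^(−αs) ds = n!/αⁿ⁺¹, evaluating both integrals, ⟨s⟩ = 7·b/2.
With b = 1.673, ⟨s⟩ = 5.8555.

⟨s⟩ ≈ 5.856 nm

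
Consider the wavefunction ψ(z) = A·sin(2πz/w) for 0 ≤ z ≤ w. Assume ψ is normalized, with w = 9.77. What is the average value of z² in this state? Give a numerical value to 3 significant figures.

⟨z^2⟩ ≈ 30.6

By definition ⟨z²⟩ = ∫ z^2 |ψ(z)|² dz.
With ∫₀^w sin²(nπz/w) dz = w/2, since the A² factors cancel between numerator and denominator, ⟨z²⟩ = -w^2/(8·π^2) + w^2/3.
Putting w = 9.77 gives 30.61.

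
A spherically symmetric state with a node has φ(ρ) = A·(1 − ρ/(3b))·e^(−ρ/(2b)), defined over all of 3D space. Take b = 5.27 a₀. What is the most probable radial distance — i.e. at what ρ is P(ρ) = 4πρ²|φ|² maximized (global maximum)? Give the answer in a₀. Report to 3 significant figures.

Set d/dρ [P(ρ) = 4πρ²|φ|²] = 0 and solve for ρ > 0.
This gives ρ = b.
With b = 5.27, the most probable radial distance is 5.270 a₀.

ρ ≈ 5.27 a₀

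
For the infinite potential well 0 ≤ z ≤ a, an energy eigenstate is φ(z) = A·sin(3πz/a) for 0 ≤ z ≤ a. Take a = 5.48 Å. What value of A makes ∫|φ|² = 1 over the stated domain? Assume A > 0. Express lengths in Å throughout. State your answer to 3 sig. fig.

Require ∫ |φ|² dz = 1 over the whole domain.
The integral (without the A² prefactor) comes out to a/2.
Setting this equal to 1 gives A² = 1/(a/2).
With a = 5.48: A² = 0.3650 and A = 0.6041.

A ≈ 0.604 Å^(-1/2)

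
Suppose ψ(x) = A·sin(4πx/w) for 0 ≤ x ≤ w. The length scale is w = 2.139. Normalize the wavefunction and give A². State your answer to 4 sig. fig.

We need A² ∫|f|² dx = 1, taking the integral from 0 to w.
With ψ = A·sin(4πx/w), the integral evaluates to A²·[w/2].
So A² = (w/2)^(−1).
Plugging in w = 2.139 yields A = 0.96696.

A^2 ≈ 0.9350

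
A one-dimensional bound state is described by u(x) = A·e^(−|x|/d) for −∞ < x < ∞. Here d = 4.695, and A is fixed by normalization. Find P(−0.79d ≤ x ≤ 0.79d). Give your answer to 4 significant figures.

P ≈ 0.7940

P = ∫_{−0.79d}^{0.79d} |u(x)|² dx.
With A² fixed by ∫|u|² = 1, i.e. A² = (d)^(−1), substitute and integrate.
Both integrals are even about x = 0, so only the x ≥ 0 halves are needed (the factors of 2 cancel). Let t = x/d; then A² and the length scale cancel, so P = ∫_{0}^{0.79} e^(-2·t) dt ÷ ∫_{0}^{∞} e^(-2·t) dt.
With ∫ e^(-2·t) dt = -e^(-2·t)/2 + C, the region integral is 1/2 - e^(-79/50)/2 and the full one is 1/2.
Taking the ratio, P = 0.79402.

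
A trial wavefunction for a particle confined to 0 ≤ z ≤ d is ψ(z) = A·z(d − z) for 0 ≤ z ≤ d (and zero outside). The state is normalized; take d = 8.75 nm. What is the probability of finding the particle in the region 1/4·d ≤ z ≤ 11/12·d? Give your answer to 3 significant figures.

The probability is P = ∫ |ψ|² dz over [1/4·d, 11/12·d].
The normalization integral ∫|ψ|²dz over the whole domain equals d^5/30·A², and A² cancels in the ratio.
Substituting u = z/d, A² and the length scale cancel in the ratio: P = ∫_{1/4}^{11/12} u^2·(1 - u)^2 du / ∫_{0}^{1} u^2·(1 - u)^2 du.
An antiderivative of u^2·(1 - u)^2 is u^3·(6·u^2 - 15·u + 10)/30; evaluating from 1/4 to 11/12 gives ≈ 0.029713, while the full integral is 1/30.
This works out to P = 4621/5184.

P ≈ 0.891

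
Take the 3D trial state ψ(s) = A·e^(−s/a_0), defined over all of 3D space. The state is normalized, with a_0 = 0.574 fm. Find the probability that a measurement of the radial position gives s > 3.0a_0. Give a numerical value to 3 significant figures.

P ≈ 0.0620

Integrate the radial probability density 4πs²|ψ|² over s > 3.0a_0.
A² is fixed by ∫₀^∞ 4πs²|ψ|² ds = 1, i.e. A² = (π·a_0^3)^(−1).
Let u = s/a_0; then A², 4π and the length scale all cancel, so P = ∫_{3.0}^{∞} u^2·e^(-2·u) du ÷ ∫_{0}^{∞} u^2·e^(-2·u) du.
An antiderivative of u^2·e^(-2·u) is -(2·u^2 + 2·u + 1)·e^(-2·u)/4; evaluating from 3.0 to ∞ gives 25·e^(-6)/4, while the full integral is 1/4.
Taking the ratio yields P = 0.06197.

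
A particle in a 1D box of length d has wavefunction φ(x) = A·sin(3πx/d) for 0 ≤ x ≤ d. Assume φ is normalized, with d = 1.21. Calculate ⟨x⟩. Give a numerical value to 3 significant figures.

⟨x⟩ ≈ 0.605

⟨x⟩ = ∫ x |φ|² dx over the full domain.
Since the A² factors cancel between numerator and denominator, ⟨x⟩ = d/2.
Putting d = 1.21 gives 0.6050.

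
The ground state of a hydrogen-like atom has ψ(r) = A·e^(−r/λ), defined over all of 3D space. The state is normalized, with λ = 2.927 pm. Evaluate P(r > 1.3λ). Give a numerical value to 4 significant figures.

Integrate the radial probability density 4πr²|ψ|² over r > 1.3λ.
A² is fixed by ∫₀^∞ 4πr²|ψ|² dr = 1, i.e. A² = (π·λ^3)^(−1).
Let u = r/λ; then A², 4π and the length scale all cancel, so P = ∫_{1.3}^{∞} u^2·e^(-2·u) du ÷ ∫_{0}^{∞} u^2·e^(-2·u) du.
An antiderivative of u^2·e^(-2·u) is -(2·u^2 + 2·u + 1)·e^(-2·u)/4; evaluating from 1.3 to ∞ gives 349·e^(-13/5)/200, while the full integral is 1/4.
The region integral divided by the full integral gives P = 0.51843.

P ≈ 0.5184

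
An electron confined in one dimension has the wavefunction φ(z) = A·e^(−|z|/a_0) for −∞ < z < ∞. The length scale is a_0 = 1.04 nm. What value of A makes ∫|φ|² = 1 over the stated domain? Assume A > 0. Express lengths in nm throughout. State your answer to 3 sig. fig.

A ≈ 0.981 nm^(-1/2)

The normalization condition is ∫|φ|² dz = 1 from −∞ to ∞.
With ∫₀^∞ z^0 e^(−αz) dz = 0!/α^1, with φ = A·e^(−|z|/a_0), the integral evaluates to A²·[a_0].
Setting this equal to 1 gives A² = 1/(a_0).
Plugging in a_0 = 1.04 yields A = 0.9806.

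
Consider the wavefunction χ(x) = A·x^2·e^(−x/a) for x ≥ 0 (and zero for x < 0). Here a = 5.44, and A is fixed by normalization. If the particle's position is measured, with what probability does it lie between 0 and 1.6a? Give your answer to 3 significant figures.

The probability is P = ∫ |χ|² dx over [0, 1.6a].
Since A² = 1/(3·a^5/4), this is the region integral divided by the full normalization integral.
In terms of u = x/a (A² and the length scale cancel between numerator and denominator), P = [∫_{0}^{1.6} u^4·e^(-2·u) du] / [∫_{0}^{∞} u^4·e^(-2·u) du].
Using ∫ u^4·e^(-2·u) du = -(u^4/2 + u^3 + 3·u^2/2 + 3·u/2 + 3/4)·e^(-2·u), the numerator is ≈ 0.16454 and the denominator is 3/4.
Evaluating gives P = 0.2194.

P ≈ 0.219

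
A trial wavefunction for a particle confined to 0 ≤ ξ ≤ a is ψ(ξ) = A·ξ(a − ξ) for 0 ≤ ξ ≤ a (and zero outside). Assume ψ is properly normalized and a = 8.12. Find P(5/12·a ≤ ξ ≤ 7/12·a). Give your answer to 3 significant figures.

P ≈ 0.307

|ψ|² is the probability density, so P = ∫_{5/12·a}^{7/12·a} |ψ|² dξ.
With A² fixed by ∫|ψ|² = 1, i.e. A² = (a^5/30)^(−1), substitute and integrate.
Substituting u = ξ/a, A² and the length scale cancel in the ratio: P = ∫_{5/12}^{7/12} u^2·(1 - u)^2 du / ∫_{0}^{1} u^2·(1 - u)^2 du.
Using ∫ u^2·(1 - u)^2 du = u^3·(6·u^2 - 15·u + 10)/30, the numerator is ≈ 0.010225 and the denominator is 1/30.
Evaluating gives P = 0.3068.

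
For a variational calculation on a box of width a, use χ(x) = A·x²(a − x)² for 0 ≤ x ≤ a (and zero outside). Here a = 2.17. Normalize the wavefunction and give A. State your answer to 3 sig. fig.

The normalization condition is ∫|χ|² dx = 1 from 0 to a.
Expanding the polynomial and integrating term by term, carrying out the integral gives A² · a^9/630.
With a = 2.17: A² = 0.5905 and A = 0.7684.

A ≈ 0.768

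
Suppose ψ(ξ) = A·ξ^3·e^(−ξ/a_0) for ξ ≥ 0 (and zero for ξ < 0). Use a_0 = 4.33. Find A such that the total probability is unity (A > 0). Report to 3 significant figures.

A ≈ 0.00250

Require ∫ |ψ|² dξ = 1 over the whole domain.
Using ∫₀^∞ ξⁿ e^(−αξ) dξ = n!/αⁿ⁺¹, with ψ = A·ξ^3·e^(−ξ/a_0), the integral evaluates to A²·[45·a_0^7/8].
Hence A² = 1/[45·a_0^7/8].
Substituting a_0 = 4.33 gives A² = 0.000006230, so A = 0.002496.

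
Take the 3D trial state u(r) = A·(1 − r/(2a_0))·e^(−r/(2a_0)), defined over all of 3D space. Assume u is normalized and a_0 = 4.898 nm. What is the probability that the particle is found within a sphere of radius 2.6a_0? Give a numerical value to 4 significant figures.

Integrate the radial probability density 4πr²|u|² over r ≤ 2.6a_0.
A² is fixed by ∫₀^∞ 4πr²|u|² dr = 1, i.e. A² = (8·π·a_0^3)^(−1).
Substituting t = r/a_0, A², 4π and the length scale all cancel in the ratio: P = ∫_{0}^{2.6} t^2·(1 - t/2)^2·e^(-t) dt / ∫_{0}^{∞} t^2·(1 - t/2)^2·e^(-t) dt.
Using ∫ t^2·(1 - t/2)^2·e^(-t) dt = -(t^4/4 + t^2 + 2·t + 2)·e^(-t), the numerator is ≈ 0.114610 and the denominator is 2.
The region integral divided by the full integral gives P = 0.057305.

P ≈ 0.05730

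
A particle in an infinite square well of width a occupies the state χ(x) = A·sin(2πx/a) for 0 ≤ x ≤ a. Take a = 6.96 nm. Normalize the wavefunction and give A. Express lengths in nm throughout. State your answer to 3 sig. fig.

A ≈ 0.536 nm^(-1/2)

We need A² ∫|f|² dx = 1, taking the integral from 0 to a.
Using sin²θ = (1 − cos 2θ)/2, ∫|χ|² dx = A²·(a/2).
Setting this equal to 1 gives A² = 1/(a/2).
Plugging in a = 6.96 yields A = 0.5361.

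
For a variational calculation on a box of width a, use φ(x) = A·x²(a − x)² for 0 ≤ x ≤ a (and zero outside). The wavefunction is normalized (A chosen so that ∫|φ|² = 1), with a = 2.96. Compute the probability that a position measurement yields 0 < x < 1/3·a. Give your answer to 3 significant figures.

P ≈ 0.145

|φ|² is the probability density, so P = ∫_{0}^{1/3·a} |φ|² dx.
The normalization integral ∫|φ|²dx over the whole domain equals a^9/630·A², and A² cancels in the ratio.
In terms of u = x/a (A² and the length scale cancel between numerator and denominator), P = [∫_{0}^{1/3} u^4·(1 - u)^4 du] / [∫_{0}^{1} u^4·(1 - u)^4 du].
With ∫ u^4·(1 - u)^4 du = u^5·(70·u^4 - 315·u^3 + 540·u^2 - 420·u + 126)/630 + C, the region integral is ≈ 0.00022991 and the full one is 1/630.
The result is P = 0.1448.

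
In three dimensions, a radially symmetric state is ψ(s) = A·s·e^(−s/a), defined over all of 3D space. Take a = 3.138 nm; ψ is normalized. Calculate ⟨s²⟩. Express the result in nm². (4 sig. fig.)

By definition ⟨s²⟩ = ∫ s^2 |ψ(s)|² 4πs² ds.
With ∫₀^∞ s^6 e^(−αs) ds = 6!/α^7, the ratio of the moment integral to the normalization integral gives ⟨s²⟩ = 15·a^2/2.
Putting a = 3.138 gives 73.853.

⟨s^2⟩ ≈ 73.85 nm^2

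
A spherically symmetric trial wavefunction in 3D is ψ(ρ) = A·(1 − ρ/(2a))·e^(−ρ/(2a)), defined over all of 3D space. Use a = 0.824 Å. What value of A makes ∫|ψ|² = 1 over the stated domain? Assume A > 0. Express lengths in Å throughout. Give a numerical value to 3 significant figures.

A ≈ 0.267 Å^(-3/2)

Require ∫ |ψ|² 4πρ² dρ = 1 over the whole domain.
In 3D with spherical symmetry the volume element is 4πρ² dρ.
With ψ = A·(1 − ρ/(2a))·e^(−ρ/(2a)), the integral evaluates to A²·[8·π·a^3].
Setting this equal to 1 gives A² = 1/(8·π·a^3).
Substituting a = 0.824 gives A² = 0.07112, so A = 0.2667.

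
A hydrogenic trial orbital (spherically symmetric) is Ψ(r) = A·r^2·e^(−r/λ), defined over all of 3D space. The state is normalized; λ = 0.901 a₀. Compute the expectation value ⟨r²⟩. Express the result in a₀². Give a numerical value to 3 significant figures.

⟨r^2⟩ ≈ 11.4 a₀^2

⟨r²⟩ = ∫ r^2 |Ψ|² 4πr² dr over the full domain.
Recall ∫₀^∞ r^m e^(−r/β) dr = m!·β^(m+1), evaluating both integrals, ⟨r²⟩ = 14·λ^2.
Putting λ = 0.901 gives 11.37.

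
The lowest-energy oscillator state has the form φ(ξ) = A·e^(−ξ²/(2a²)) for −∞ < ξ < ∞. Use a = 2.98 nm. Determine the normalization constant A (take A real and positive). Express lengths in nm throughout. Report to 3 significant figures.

Normalization requires ∫|φ|² dξ = 1, integrated from −∞ to ∞.
The integral (without the A² prefactor) comes out to √(π)·a.
Plugging in a = 2.98 yields A = 0.4351.

A ≈ 0.435 nm^(-1/2)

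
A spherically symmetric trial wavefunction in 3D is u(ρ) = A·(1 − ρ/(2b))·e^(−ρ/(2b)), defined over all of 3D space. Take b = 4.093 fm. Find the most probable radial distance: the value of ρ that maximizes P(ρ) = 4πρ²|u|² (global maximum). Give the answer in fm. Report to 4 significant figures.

ρ ≈ 21.43 fm

Differentiate P(ρ) = 4πρ²|u|² with respect to ρ and set to zero.
Solving yields ρ = b·(√(5) + 3).
With b = 4.093, the most probable radial distance is 21.431 fm.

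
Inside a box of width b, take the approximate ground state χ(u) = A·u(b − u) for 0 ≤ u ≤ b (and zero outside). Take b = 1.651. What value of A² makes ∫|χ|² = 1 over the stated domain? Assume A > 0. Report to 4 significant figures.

A^2 ≈ 2.446

Require ∫ |χ|² du = 1 over the whole domain.
Carrying out the integral gives A² · b^5/30.
Setting this equal to 1 gives A² = 1/(b^5/30).
Plugging in b = 1.651 yields A = 1.5638.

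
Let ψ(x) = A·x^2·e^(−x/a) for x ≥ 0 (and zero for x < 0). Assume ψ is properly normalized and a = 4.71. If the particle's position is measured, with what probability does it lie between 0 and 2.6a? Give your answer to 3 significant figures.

P ≈ 0.594

The probability is P = ∫ |ψ|² dx over [0, 2.6a].
With A² fixed by ∫|ψ|² = 1, i.e. A² = (3·a^5/4)^(−1), substitute and integrate.
Let u = x/a; then A² and the length scale cancel, so P = ∫_{0}^{2.6} u^4·e^(-2·u) du ÷ ∫_{0}^{∞} u^4·e^(-2·u) du.
With ∫ u^4·e^(-2·u) du = -(u^4/2 + u^3 + 3·u^2/2 + 3·u/2 + 3/4)·e^(-2·u) + C, the region integral is ≈ 0.44540 and the full one is 3/4.
This works out to P = 0.5939.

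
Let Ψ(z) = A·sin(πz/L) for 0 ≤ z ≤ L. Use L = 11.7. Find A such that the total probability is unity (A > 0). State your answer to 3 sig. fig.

The normalization condition is ∫|Ψ|² dz = 1 from 0 to L.
∫|Ψ|² dz = A²·(L/2).
Hence A² = 1/[L/2].
With L = 11.7: A² = 0.1709 and A = 0.4134.

A ≈ 0.413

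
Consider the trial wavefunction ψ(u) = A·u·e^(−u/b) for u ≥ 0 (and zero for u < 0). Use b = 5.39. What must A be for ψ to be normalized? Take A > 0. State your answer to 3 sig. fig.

A ≈ 0.160

The normalization condition is ∫|ψ|² du = 1 from 0 to ∞.
Recall ∫₀^∞ u^m e^(−u/β) du = m!·β^(m+1), with ψ = A·u·e^(−u/b), the integral evaluates to A²·[b^3/4].
Plugging in b = 5.39 yields A = 0.1598.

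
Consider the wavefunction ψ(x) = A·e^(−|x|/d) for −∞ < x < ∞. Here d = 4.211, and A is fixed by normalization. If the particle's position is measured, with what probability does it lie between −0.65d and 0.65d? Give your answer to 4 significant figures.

|ψ|² is the probability density, so P = ∫_{−0.65d}^{0.65d} |ψ|² dx.
The normalization integral ∫|ψ|²dx over the whole domain equals d·A², and A² cancels in the ratio.
Both integrals are even about x = 0, so only the x ≥ 0 halves are needed (the factors of 2 cancel). Substituting u = x/d, A² and the length scale cancel in the ratio: P = ∫_{0}^{0.65} e^(-2·u) du / ∫_{0}^{∞} e^(-2·u) du.
Using ∫ e^(-2·u) du = -e^(-2·u)/2, the numerator is 1/2 - e^(-13/10)/2 and the denominator is 1/2.
The result is P = 0.72747.

P ≈ 0.7275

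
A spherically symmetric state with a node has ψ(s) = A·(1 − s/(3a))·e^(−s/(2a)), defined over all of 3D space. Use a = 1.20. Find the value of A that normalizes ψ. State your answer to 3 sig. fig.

A ≈ 0.263

We need A² ∫|f|² 4πs² ds = 1, taking the integral from 0 to ∞.
Recall ∫₀^∞ s^m e^(−s/β) ds = m!·β^(m+1), with ψ = A·(1 − s/(3a))·e^(−s/(2a)), the integral evaluates to A²·[8·π·a^3/3].
So A² = (8·π·a^3/3)^(−1).
Plugging in a = 1.20 yields A = 0.2628.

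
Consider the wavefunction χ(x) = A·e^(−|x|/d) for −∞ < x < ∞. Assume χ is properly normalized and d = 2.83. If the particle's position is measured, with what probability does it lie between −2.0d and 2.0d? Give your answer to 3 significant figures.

P ≈ 0.982

The probability is P = ∫ |χ|² dx over [−2.0d, 2.0d].
With A² fixed by ∫|χ|² = 1, i.e. A² = (d)^(−1), substitute and integrate.
By symmetry take twice the x ≥ 0 contribution in numerator and denominator; the 2's cancel. In terms of u = x/d (A² and the length scale cancel between numerator and denominator), P = [∫_{0}^{2.0} e^(-2·u) du] / [∫_{0}^{∞} e^(-2·u) du].
Using ∫ e^(-2·u) du = -e^(-2·u)/2, the numerator is 1/2 - e^(-4)/2 and the denominator is 1/2.
The result is P = 0.9817.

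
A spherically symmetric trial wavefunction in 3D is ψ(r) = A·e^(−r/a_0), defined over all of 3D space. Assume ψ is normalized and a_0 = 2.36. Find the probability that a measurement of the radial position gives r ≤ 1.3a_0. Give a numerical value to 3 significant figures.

P ≈ 0.482

Integrate the radial probability density 4πr²|ψ|² over r ≤ 1.3a_0.
The full normalization integral is A²·[π·a_0^3] = 1, fixing A².
Substituting u = r/a_0, A², 4π and the length scale all cancel in the ratio: P = ∫_{0}^{1.3} u^2·e^(-2·u) du / ∫_{0}^{∞} u^2·e^(-2·u) du.
An antiderivative of u^2·e^(-2·u) is -(2·u^2 + 2·u + 1)·e^(-2·u)/4; evaluating from 0 to 1.3 gives 1/4 - 349·e^(-13/5)/200, while the full integral is 1/4.
Taking the ratio yields P = 0.4816.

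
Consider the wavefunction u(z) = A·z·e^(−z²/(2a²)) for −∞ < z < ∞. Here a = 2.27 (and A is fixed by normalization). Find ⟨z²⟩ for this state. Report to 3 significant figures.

⟨z²⟩ = ∫ z^2 |u|² dz over the full domain.
Since the A² factors cancel between numerator and denominator, ⟨z²⟩ = 3·a^2/2.
Putting a = 2.27 gives 7.729.

⟨z^2⟩ ≈ 7.73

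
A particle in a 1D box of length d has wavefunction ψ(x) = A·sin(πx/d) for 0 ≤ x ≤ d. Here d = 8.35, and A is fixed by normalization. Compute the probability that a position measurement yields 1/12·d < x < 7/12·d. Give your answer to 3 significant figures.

P = ∫_{1/12·d}^{7/12·d} |ψ(x)|² dx.
With A² fixed by ∫|ψ|² = 1, i.e. A² = (d/2)^(−1), substitute and integrate.
In terms of u = x/d (A² and the length scale cancel between numerator and denominator), P = [∫_{1/12}^{7/12} sin(π·u)^2 du] / [∫_{0}^{1} sin(π·u)^2 du].
An antiderivative of sin(π·u)^2 is u/2 - sin(2·π·u)/(4·π); evaluating from 1/12 to 7/12 gives 1/(4·π) + 1/4, while the full integral is 1/2.
The result is P = (1 + π)/(2·π).

P ≈ 0.659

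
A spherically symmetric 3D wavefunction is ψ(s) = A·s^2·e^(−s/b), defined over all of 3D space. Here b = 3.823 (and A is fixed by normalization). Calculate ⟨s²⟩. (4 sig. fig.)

⟨s^2⟩ ≈ 204.6

The expectation value is the |ψ|²-weighted average of s^2: ∫ s^2|ψ|² 4πs² ds.
Evaluating both integrals, ⟨s²⟩ = 14·b^2.
Putting b = 3.823 gives 204.61.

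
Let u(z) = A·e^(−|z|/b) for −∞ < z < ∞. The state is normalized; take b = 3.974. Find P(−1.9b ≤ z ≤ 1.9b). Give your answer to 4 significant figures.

P ≈ 0.9776

|u|² is the probability density, so P = ∫_{−1.9b}^{1.9b} |u|² dz.
Since A² = 1/(b), this is the region integral divided by the full normalization integral.
By symmetry take twice the z ≥ 0 contribution in numerator and denominator; the 2's cancel. Substituting t = z/b, A² and the length scale cancel in the ratio: P = ∫_{0}^{1.9} e^(-2·t) dt / ∫_{0}^{∞} e^(-2·t) dt.
With ∫ e^(-2·t) dt = -e^(-2·t)/2 + C, the region integral is 1/2 - e^(-19/5)/2 and the full one is 1/2.
Evaluating gives P = 0.97763.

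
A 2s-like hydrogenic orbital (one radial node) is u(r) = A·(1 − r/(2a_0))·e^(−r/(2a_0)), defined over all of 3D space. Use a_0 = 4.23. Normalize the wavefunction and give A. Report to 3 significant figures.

Require ∫ |u|² 4πr² dr = 1 over the whole domain.
In 3D with spherical symmetry the volume element is 4πr² dr.
With u = A·(1 − r/(2a_0))·e^(−r/(2a_0)), the integral evaluates to A²·[8·π·a_0^3].
Setting this equal to 1 gives A² = 1/(8·π·a_0^3).
Plugging in a_0 = 4.23 yields A = 0.02293.

A ≈ 0.0229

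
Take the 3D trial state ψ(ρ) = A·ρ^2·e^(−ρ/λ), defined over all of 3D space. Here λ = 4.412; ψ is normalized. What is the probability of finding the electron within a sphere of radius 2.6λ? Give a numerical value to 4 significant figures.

P ≈ 0.2676

Integrate the radial probability density 4πρ²|ψ|² over ρ ≤ 2.6λ.
Normalization gives A² = 1/(45·π·λ^7/2).
In terms of u = ρ/λ (A², 4π and the length scale all cancel between numerator and denominator), P = [∫_{0}^{2.6} u^6·e^(-2·u) du] / [∫_{0}^{∞} u^6·e^(-2·u) du].
Using ∫ u^6·e^(-2·u) du = -(4·u^6 + 12·u^5 + 30·u^4 + 60·u^3 + 90·u^2 + 90·u + 45)·e^(-2·u)/8, the numerator is ≈ 1.50529 and the denominator is 45/8.
The region integral divided by the full integral gives P = 0.26761.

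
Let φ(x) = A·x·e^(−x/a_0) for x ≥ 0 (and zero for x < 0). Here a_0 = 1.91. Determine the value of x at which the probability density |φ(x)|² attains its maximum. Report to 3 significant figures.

Set d/dx [|φ(x)|²] = 0 and solve for x > 0.
Solving yields x = a_0.
With a_0 = 1.91, the most probable position is 1.910.

x ≈ 1.91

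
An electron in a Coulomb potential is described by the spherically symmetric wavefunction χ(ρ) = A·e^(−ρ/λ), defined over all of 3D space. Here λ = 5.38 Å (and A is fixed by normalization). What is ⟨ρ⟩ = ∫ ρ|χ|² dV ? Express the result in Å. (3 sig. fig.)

The expectation value is the |χ|²-weighted average of ρ: ∫ ρ|χ|² 4πρ² dρ.
Using ∫₀^∞ ρⁿ e^(−αρ) dρ = n!/αⁿ⁺¹, evaluating both integrals, ⟨ρ⟩ = 3·λ/2.
With λ = 5.38, ⟨ρ⟩ = 8.070.

⟨ρ⟩ ≈ 8.07 Å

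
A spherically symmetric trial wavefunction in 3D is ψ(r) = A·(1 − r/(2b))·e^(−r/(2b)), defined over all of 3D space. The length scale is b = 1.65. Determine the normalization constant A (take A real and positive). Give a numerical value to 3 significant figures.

We need A² ∫|f|² 4πr² dr = 1, taking the integral from 0 to ∞.
The integral (without the A² prefactor) comes out to 8·π·b^3.
Hence A² = 1/[8·π·b^3].
Plugging in b = 1.65 yields A = 0.09411.

A ≈ 0.0941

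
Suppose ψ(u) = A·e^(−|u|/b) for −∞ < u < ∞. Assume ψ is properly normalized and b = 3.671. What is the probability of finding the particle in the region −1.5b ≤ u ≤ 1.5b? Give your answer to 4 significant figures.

|ψ|² is the probability density, so P = ∫_{−1.5b}^{1.5b} |ψ|² du.
Since A² = 1/(b), this is the region integral divided by the full normalization integral.
By symmetry take twice the u ≥ 0 contribution in numerator and denominator; the 2's cancel. Let t = u/b; then A² and the length scale cancel, so P = ∫_{0}^{1.5} e^(-2·t) dt ÷ ∫_{0}^{∞} e^(-2·t) dt.
Using ∫ e^(-2·t) dt = -e^(-2·t)/2, the numerator is 1/2 - e^(-3)/2 and the denominator is 1/2.
The result is P = 0.95021.

P ≈ 0.9502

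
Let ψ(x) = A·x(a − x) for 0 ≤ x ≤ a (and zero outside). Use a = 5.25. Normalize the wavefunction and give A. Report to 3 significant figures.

A ≈ 0.0867

The normalization condition is ∫|ψ|² dx = 1 from 0 to a.
The integral (without the A² prefactor) comes out to a^5/30.
Plugging in a = 5.25 yields A = 0.08673.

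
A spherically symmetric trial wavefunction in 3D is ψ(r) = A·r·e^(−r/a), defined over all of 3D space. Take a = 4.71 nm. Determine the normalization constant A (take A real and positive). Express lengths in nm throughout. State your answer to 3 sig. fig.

A ≈ 0.00677 nm^(-5/2)

The normalization condition is ∫|ψ|² 4πr² dr = 1 from 0 to ∞.
Using ∫₀^∞ rⁿ e^(−αr) dr = n!/αⁿ⁺¹, carrying out the integral gives A² · 3·π·a^5.
Plugging in a = 4.71 yields A = 0.006766.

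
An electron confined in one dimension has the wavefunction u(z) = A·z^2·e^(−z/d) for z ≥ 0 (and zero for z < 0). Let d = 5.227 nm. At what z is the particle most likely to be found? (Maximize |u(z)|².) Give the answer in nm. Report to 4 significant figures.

Differentiate |u(z)|² with respect to z and set to zero.
Solving yields z = 2·d.
With d = 5.227, the most probable position is 10.454 nm.

z ≈ 10.45 nm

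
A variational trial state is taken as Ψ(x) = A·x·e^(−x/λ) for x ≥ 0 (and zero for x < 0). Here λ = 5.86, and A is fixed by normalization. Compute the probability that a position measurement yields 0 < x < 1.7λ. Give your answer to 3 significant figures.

|Ψ|² is the probability density, so P = ∫_{0}^{1.7λ} |Ψ|² dx.
Since A² = 1/(λ^3/4), this is the region integral divided by the full normalization integral.
In terms of u = x/λ (A² and the length scale cancel between numerator and denominator), P = [∫_{0}^{1.7} u^2·e^(-2·u) du] / [∫_{0}^{∞} u^2·e^(-2·u) du].
With ∫ u^2·e^(-2·u) du = -(2·u^2 + 2·u + 1)·e^(-2·u)/4 + C, the region integral is 1/4 - 509·e^(-17/5)/200 and the full one is 1/4.
Taking the ratio, P = 0.6603.

P ≈ 0.660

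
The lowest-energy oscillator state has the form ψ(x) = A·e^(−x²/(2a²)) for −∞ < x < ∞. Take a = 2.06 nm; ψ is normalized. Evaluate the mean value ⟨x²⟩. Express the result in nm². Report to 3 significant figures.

By definition ⟨x²⟩ = ∫ x^2 |ψ(x)|² dx.
Evaluating both integrals, ⟨x²⟩ = a^2/2.
With a = 2.06, ⟨x^2⟩ = 2.122.

⟨x^2⟩ ≈ 2.12 nm^2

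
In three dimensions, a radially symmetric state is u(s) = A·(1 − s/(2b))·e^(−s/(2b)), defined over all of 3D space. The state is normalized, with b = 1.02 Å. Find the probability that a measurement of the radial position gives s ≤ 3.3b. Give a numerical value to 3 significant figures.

With dV = 4πs²ds, the probability is ∫|u|² dV over s ≤ 3.3b.
Normalization gives A² = 1/(8·π·b^3).
Substituting t = s/b, A², 4π and the length scale all cancel in the ratio: P = ∫_{0}^{3.3} t^2·(1 - t/2)^2·e^(-t) dt / ∫_{0}^{∞} t^2·(1 - t/2)^2·e^(-t) dt.
Using ∫ t^2·(1 - t/2)^2·e^(-t) dt = -(t^4/4 + t^2 + 2·t + 2)·e^(-t), the numerator is ≈ 0.18763 and the denominator is 2.
This evaluates to P = 0.09382.

P ≈ 0.0938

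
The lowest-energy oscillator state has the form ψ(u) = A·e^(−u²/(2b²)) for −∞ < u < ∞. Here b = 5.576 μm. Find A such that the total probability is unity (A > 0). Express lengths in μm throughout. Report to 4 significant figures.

Require ∫ |ψ|² du = 1 over the whole domain.
∫|ψ|² du = A²·(√(π)·b).
Substituting b = 5.576 gives A² = 0.10118, so A = 0.31809.

A ≈ 0.3181 μm^(-1/2)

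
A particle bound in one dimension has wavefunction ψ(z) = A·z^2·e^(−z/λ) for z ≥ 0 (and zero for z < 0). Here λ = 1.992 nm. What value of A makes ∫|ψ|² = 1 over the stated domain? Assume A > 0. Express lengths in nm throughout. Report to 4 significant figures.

The normalization condition is ∫|ψ|² dz = 1 from 0 to ∞.
Recall ∫₀^∞ z^m e^(−z/β) dz = m!·β^(m+1), carrying out the integral gives A² · 3·λ^5/4.
So A² = (3·λ^5/4)^(−1).
Substituting λ = 1.992 gives A² = 0.042510, so A = 0.20618.

A ≈ 0.2062 nm^(-5/2)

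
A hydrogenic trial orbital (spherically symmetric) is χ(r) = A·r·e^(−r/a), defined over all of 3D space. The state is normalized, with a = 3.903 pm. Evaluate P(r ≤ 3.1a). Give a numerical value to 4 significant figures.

P ≈ 0.7408

With dV = 4πr²dr, the probability is ∫|χ|² dV over r ≤ 3.1a.
The full normalization integral is A²·[3·π·a^5] = 1, fixing A².
Substituting u = r/a, A², 4π and the length scale all cancel in the ratio: P = ∫_{0}^{3.1} u^4·e^(-2·u) du / ∫_{0}^{∞} u^4·e^(-2·u) du.
An antiderivative of u^4·e^(-2·u) is -(u^4/2 + u^3 + 3·u^2/2 + 3·u/2 + 3/4)·e^(-2·u); evaluating from 0 to 3.1 gives ≈ 0.555617, while the full integral is 3/4.
This evaluates to P = 0.74082.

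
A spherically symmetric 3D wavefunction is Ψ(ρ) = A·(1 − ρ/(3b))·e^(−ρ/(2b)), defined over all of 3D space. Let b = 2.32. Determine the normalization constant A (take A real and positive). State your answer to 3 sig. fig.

We need A² ∫|f|² 4πρ² dρ = 1, taking the integral from 0 to ∞.
(Spherical symmetry: dV = 4πρ² dρ.)
With ∫₀^∞ ρ^4 e^(−αρ) dρ = 4!/α^5, ∫|Ψ|² 4πρ² dρ = A²·(8·π·b^3/3).
With b = 2.32: A² = 0.009559 and A = 0.09777.

A ≈ 0.0978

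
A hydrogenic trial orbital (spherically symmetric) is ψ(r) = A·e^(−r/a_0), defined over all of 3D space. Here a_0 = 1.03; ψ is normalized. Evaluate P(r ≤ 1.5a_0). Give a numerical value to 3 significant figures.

P ≈ 0.577

P = ∫ |ψ|² 4πr² dr over r ≤ 1.5a_0.
Normalization gives A² = 1/(π·a_0^3).
Substituting u = r/a_0, A², 4π and the length scale all cancel in the ratio: P = ∫_{0}^{1.5} u^2·e^(-2·u) du / ∫_{0}^{∞} u^2·e^(-2·u) du.
With ∫ u^2·e^(-2·u) du = -(2·u^2 + 2·u + 1)·e^(-2·u)/4 + C, the region integral is 1/4 - 17·e^(-3)/8 and the full one is 1/4.
This evaluates to P = 0.5768.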